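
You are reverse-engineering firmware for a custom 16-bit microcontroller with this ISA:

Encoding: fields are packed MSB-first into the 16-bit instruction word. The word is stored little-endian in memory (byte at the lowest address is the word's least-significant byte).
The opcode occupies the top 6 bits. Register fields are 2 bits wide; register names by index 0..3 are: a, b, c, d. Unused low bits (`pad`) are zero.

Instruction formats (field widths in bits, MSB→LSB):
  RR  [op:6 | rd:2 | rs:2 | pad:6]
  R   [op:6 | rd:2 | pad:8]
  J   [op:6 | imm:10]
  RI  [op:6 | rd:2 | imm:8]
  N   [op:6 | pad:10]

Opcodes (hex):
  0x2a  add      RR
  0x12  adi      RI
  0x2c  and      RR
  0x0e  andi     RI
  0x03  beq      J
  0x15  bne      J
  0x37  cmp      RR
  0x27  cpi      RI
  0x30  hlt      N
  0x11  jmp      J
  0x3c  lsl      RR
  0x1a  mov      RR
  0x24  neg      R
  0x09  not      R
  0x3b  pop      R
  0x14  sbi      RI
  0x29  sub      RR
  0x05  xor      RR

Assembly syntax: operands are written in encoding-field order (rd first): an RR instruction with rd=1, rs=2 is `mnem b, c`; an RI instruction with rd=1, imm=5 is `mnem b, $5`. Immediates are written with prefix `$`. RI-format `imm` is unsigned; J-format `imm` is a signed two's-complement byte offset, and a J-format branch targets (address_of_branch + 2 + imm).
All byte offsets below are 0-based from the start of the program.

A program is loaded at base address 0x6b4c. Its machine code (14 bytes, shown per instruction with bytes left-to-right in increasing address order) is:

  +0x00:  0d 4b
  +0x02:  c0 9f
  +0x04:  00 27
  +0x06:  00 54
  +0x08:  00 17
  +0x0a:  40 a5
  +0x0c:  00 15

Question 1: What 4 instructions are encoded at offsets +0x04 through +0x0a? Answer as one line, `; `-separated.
not d; bne $0; xor d, a; sub b, b

off 0x04: read 00 27 as little → 0x2700
  top 6b → 0x9 → not [R]
  [9:8] rd=3 = d
off 0x06: read 00 54 as little → 0x5400
  top 6b → 0x15 → bne [J]
  [9:0] imm=0 = $0
off 0x08: read 00 17 as little → 0x1700
  top 6b → 0x5 → xor [RR]
  [9:8] rd=3 = d
  [7:6] rs=0 = a
off 0x0a: read 40 a5 as little → 0xa540
  top 6b → 0x29 → sub [RR]
  [9:8] rd=1 = b
  [7:6] rs=1 = b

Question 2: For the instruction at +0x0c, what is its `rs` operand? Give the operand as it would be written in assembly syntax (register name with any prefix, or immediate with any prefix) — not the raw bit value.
+0x0c: 00 15 ⇒ word 0x1500 (little)
  op=0x1500>>10=0x5 ⇒ xor (RR)
  rd: (w>>8)&0x3=0x1 → b
  rs: (w>>6)&0x3=0x0 → a

a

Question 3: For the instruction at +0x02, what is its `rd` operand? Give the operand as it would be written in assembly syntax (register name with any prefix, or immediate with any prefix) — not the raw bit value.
[02] c0 9f → 0x9fc0
  top 6b → 0x27 → cpi [RI]
  rd: (w>>8)&0x3=0x3 → d
  imm: (w>>0)&0xff=0xc0 → $192

d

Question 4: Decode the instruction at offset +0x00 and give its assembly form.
adi d, $13

@+00  little-endian(0d 4b) = 0x4b0d
  top 6b → 0x12 → adi [RI]
  rd: (w>>8)&0x3=0x3 → d
  imm: (w>>0)&0xff=0xd → $13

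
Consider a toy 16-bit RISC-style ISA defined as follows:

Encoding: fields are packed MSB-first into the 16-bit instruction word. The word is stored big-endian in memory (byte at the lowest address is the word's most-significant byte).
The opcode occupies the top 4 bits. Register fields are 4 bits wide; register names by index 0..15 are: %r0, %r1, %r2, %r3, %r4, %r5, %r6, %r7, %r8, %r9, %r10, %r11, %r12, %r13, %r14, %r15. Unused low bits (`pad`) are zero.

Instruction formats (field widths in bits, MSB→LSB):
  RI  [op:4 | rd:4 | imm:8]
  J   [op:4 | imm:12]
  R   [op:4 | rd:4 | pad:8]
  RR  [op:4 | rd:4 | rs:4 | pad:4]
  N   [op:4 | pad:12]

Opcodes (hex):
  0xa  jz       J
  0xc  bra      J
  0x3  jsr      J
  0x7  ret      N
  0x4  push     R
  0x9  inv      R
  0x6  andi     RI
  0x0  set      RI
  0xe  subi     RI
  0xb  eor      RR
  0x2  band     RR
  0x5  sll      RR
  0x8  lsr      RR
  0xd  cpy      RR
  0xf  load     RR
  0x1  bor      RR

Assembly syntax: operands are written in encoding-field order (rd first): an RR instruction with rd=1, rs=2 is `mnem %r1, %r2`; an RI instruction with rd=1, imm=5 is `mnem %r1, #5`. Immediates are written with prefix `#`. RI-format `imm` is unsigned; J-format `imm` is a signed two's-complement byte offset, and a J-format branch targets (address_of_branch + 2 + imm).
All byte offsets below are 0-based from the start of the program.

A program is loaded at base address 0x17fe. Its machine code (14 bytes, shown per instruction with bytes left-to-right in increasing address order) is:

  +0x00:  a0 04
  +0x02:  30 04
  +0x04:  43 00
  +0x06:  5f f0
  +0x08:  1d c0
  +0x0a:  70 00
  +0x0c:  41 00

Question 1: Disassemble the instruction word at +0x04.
push %r3

off 0x04: read 43 00 as big → 0x4300
  op=0x4300>>12=0x4 ⇒ push (R)
  rd: (w>>8)&0xf=0x3 → %r3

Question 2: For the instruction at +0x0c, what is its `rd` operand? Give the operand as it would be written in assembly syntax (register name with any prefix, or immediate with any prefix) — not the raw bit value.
@+0c  big-endian(41 00) = 0x4100
  opcode bits[15:12]=0x4: push/R
  [11:8] rd=1 = %r1

%r1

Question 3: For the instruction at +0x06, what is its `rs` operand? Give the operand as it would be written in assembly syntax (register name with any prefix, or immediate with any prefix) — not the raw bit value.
%r15

@+06  big-endian(5f f0) = 0x5ff0
  top 4b → 0x5 → sll [RR]
  [11:8] rd=15 = %r15
  [7:4] rs=15 = %r15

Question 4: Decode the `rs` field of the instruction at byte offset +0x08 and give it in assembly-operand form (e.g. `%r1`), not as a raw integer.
%r12

off 0x08: read 1d c0 as big → 0x1dc0
  top 4b → 0x1 → bor [RR]
  rd: (w>>8)&0xf=0xd → %r13
  rs: (w>>4)&0xf=0xc → %r12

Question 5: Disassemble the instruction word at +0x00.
jz #4

off 0x00: read a0 04 as big → 0xa004
  opcode bits[15:12]=0xa: jz/J
  imm: (w>>0)&0xfff=0x4 → #4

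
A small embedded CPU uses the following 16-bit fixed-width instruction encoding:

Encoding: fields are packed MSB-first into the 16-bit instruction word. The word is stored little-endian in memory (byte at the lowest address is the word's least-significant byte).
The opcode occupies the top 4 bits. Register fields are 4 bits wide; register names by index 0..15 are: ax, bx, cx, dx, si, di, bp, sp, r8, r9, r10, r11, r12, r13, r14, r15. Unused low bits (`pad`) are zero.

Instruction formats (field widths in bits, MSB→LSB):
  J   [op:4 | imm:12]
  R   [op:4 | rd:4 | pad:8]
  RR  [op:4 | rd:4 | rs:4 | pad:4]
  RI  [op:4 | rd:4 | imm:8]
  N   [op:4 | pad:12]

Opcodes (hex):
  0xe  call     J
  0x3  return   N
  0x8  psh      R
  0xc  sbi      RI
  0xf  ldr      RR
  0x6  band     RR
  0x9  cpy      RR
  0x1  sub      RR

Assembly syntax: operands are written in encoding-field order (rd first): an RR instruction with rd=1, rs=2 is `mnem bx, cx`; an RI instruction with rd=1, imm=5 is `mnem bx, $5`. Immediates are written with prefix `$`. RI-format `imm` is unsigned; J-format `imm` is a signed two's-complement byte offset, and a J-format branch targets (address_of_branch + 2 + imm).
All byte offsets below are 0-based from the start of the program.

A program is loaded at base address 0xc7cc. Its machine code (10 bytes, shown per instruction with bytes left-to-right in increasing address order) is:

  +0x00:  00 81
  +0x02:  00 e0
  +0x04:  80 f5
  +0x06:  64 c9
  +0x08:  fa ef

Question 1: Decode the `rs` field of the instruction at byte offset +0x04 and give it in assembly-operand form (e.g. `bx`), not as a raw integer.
off 0x04: read 80 f5 as little → 0xf580
  op=0xf580>>12=0xf ⇒ ldr (RR)
  rd: (w>>8)&0xf=0x5 → di
  rs: (w>>4)&0xf=0x8 → r8

r8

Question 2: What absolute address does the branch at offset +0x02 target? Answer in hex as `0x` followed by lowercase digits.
0xc7d0

off 0x02: read 00 e0 as little → 0xe000
  op=0xe000>>12=0xe ⇒ call (J)
  imm@[11:0]=0x0 ⇒ $0
  target = base 0xc7cc + off 0x02 + 2 + imm 0 = 0xc7d0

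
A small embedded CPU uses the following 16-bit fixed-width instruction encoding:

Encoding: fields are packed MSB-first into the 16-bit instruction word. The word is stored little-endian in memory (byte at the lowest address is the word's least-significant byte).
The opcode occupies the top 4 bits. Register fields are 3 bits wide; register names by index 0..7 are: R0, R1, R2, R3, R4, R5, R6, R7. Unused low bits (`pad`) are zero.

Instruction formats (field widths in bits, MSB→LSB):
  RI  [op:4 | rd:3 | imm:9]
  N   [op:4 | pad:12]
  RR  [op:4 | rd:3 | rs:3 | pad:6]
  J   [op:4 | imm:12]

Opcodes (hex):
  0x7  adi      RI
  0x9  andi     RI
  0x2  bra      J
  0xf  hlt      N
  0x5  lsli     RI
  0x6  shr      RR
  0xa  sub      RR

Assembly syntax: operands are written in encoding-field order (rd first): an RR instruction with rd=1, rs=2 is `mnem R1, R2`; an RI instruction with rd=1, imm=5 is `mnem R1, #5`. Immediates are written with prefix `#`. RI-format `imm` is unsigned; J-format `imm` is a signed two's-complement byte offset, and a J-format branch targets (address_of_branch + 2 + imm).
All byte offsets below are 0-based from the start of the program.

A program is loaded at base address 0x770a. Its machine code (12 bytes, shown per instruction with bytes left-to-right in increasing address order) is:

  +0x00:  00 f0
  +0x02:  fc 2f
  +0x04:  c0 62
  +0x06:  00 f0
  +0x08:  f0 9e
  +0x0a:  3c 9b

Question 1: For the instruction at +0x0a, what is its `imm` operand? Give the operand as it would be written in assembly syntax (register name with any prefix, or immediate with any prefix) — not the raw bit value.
+0x0a: 3c 9b ⇒ word 0x9b3c (little)
  op=0x9b3c>>12=0x9 ⇒ andi (RI)
  [11:9] rd=5 = R5
  [8:0] imm=316 = #316

#316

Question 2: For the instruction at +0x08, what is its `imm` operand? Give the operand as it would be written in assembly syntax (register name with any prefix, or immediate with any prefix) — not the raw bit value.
off 0x08: read f0 9e as little → 0x9ef0
  top 4b → 0x9 → andi [RI]
  [11:9] rd=7 = R7
  [8:0] imm=240 = #240

#240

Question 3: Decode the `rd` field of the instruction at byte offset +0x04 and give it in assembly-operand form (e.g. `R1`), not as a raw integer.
off 0x04: read c0 62 as little → 0x62c0
  top 4b → 0x6 → shr [RR]
  rd: (w>>9)&0x7=0x1 → R1
  rs: (w>>6)&0x7=0x3 → R3

R1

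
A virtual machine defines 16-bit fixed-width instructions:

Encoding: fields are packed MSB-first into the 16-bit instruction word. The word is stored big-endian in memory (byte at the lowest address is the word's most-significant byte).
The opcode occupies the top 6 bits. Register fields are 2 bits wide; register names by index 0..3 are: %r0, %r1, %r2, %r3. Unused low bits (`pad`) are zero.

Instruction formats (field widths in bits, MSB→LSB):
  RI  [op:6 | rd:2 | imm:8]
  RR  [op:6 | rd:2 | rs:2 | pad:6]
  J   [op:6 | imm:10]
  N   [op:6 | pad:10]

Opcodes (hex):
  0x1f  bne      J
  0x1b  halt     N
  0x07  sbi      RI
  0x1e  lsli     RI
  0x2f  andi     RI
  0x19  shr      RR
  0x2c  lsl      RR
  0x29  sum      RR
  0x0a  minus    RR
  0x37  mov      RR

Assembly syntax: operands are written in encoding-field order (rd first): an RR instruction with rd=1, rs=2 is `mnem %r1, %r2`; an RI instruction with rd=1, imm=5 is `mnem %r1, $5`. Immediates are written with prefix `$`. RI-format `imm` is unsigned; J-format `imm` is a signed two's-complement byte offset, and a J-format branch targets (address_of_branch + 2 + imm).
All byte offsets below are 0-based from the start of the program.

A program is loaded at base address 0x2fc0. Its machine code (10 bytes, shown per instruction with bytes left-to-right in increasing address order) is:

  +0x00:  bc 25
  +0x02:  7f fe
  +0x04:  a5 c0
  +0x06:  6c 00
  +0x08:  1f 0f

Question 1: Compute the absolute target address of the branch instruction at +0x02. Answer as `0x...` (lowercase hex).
[02] 7f fe → 0x7ffe
  opcode bits[15:10]=0x1f: bne/J
  imm@[9:0]=0x3fe (s10→-2) ⇒ $-2
  target = base 0x2fc0 + off 0x02 + 2 + imm -2 = 0x2fc2

0x2fc2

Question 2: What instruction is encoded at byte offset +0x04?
[04] a5 c0 → 0xa5c0
  opcode bits[15:10]=0x29: sum/RR
  [9:8] rd=1 = %r1
  [7:6] rs=3 = %r3

sum %r1, %r3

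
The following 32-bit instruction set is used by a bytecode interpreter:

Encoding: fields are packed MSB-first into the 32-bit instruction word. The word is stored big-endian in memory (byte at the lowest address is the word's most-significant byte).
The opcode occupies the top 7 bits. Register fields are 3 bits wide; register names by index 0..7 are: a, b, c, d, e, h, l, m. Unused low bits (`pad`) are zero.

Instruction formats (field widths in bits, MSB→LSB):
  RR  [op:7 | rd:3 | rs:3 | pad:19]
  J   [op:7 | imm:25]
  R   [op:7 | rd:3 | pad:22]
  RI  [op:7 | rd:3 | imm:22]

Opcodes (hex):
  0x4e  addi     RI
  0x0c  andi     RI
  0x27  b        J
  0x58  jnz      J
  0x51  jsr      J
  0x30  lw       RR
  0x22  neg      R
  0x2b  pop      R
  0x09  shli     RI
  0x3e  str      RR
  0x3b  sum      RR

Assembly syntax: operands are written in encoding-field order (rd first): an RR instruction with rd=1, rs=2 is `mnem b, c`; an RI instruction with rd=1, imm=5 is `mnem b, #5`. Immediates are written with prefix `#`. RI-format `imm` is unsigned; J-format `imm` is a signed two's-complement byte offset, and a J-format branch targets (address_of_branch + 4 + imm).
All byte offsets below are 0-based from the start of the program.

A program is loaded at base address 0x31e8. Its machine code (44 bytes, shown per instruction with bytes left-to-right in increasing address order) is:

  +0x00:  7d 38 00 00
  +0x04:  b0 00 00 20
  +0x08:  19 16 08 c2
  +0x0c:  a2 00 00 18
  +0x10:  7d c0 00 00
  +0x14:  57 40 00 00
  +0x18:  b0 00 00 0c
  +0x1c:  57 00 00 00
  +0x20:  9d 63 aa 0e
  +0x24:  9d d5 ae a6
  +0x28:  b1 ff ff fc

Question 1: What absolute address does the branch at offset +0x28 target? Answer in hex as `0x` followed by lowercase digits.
+0x28: b1 ff ff fc ⇒ word 0xb1fffffc (big)
  top 7b → 0x58 → jnz [J]
  imm: (w>>0)&0x1ffffff=0x1fffffc (s25→-4) → #-4
  target = base 0x31e8 + off 0x28 + 4 + imm -4 = 0x3210

0x3210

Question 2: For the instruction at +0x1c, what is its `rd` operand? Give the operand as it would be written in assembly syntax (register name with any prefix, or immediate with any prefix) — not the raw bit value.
@+1c  big-endian(57 00 00 00) = 0x57000000
  op=0x57000000>>25=0x2b ⇒ pop (R)
  rd: (w>>22)&0x7=0x4 → e

e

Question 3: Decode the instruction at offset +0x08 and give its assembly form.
andi e, #1444034

off 0x08: read 19 16 08 c2 as big → 0x191608c2
  op=0x191608c2>>25=0xc ⇒ andi (RI)
  rd@[24:22]=0x4 ⇒ e
  imm@[21:0]=0x1608c2 ⇒ #1444034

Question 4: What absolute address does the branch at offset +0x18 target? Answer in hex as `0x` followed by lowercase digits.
@+18  big-endian(b0 00 00 0c) = 0xb000000c
  opcode bits[31:25]=0x58: jnz/J
  imm@[24:0]=0xc ⇒ #12
  target = base 0x31e8 + off 0x18 + 4 + imm 12 = 0x3210

0x3210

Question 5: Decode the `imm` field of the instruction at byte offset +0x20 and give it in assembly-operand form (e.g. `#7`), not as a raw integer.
#2337294

off 0x20: read 9d 63 aa 0e as big → 0x9d63aa0e
  top 7b → 0x4e → addi [RI]
  rd@[24:22]=0x5 ⇒ h
  imm@[21:0]=0x23aa0e ⇒ #2337294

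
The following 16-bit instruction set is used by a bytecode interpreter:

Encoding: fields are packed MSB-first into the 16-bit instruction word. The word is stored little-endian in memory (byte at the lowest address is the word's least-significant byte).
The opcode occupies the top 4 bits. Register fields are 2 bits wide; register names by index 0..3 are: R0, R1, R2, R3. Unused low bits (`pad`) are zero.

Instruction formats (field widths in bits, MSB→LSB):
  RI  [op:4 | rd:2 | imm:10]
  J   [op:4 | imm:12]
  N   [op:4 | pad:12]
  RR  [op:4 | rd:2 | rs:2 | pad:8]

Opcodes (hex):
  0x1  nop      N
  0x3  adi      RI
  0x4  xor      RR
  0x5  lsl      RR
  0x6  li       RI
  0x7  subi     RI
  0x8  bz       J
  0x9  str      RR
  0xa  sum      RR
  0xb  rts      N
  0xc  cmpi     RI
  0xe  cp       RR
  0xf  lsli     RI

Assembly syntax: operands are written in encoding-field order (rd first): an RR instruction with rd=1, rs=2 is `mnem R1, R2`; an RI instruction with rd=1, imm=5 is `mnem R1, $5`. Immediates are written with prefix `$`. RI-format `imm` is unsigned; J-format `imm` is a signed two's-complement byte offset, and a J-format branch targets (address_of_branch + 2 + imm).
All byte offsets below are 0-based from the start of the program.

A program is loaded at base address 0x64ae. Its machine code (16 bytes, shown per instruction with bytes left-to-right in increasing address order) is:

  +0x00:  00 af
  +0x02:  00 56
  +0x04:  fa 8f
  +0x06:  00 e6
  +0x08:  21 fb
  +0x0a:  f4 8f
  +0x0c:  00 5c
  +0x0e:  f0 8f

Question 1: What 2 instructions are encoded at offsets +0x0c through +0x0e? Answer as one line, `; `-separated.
[0c] 00 5c → 0x5c00
  opcode bits[15:12]=0x5: lsl/RR
  rd@[11:10]=0x3 ⇒ R3
  rs@[9:8]=0x0 ⇒ R0
[0e] f0 8f → 0x8ff0
  opcode bits[15:12]=0x8: bz/J
  imm@[11:0]=0xff0 (s12→-16) ⇒ $-16

lsl R3, R0; bz $-16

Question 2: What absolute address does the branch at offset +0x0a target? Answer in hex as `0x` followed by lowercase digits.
@+0a  little-endian(f4 8f) = 0x8ff4
  opcode bits[15:12]=0x8: bz/J
  imm: (w>>0)&0xfff=0xff4 (s12→-12) → $-12
  target = base 0x64ae + off 0x0a + 2 + imm -12 = 0x64ae

0x64ae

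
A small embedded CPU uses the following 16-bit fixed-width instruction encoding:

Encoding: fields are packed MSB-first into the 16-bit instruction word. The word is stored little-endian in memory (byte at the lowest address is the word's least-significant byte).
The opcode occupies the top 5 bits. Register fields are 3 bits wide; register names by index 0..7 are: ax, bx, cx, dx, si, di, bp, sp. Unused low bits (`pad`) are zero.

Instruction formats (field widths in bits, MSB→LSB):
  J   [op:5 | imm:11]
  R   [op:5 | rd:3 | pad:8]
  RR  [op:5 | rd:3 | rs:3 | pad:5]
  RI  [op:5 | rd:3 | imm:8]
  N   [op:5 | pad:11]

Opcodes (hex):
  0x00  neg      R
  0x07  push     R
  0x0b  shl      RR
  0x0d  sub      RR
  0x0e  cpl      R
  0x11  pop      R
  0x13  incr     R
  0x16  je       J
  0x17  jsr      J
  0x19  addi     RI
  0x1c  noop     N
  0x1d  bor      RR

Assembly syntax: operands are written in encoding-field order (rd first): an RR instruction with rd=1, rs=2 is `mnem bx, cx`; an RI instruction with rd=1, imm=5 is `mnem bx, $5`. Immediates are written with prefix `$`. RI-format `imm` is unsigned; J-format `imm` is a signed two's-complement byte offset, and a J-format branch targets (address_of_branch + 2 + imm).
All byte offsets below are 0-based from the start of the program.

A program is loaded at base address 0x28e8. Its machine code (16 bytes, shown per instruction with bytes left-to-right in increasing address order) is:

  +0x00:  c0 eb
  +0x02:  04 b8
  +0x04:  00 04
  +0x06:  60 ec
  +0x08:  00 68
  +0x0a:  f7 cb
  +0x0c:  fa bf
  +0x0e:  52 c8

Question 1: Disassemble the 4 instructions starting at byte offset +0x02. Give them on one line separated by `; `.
[02] 04 b8 → 0xb804
  op=0xb804>>11=0x17 ⇒ jsr (J)
  imm: (w>>0)&0x7ff=0x4 → $4
[04] 00 04 → 0x0400
  op=0x0400>>11=0x0 ⇒ neg (R)
  rd: (w>>8)&0x7=0x4 → si
[06] 60 ec → 0xec60
  op=0xec60>>11=0x1d ⇒ bor (RR)
  rd: (w>>8)&0x7=0x4 → si
  rs: (w>>5)&0x7=0x3 → dx
[08] 00 68 → 0x6800
  op=0x6800>>11=0xd ⇒ sub (RR)
  rd: (w>>8)&0x7=0x0 → ax
  rs: (w>>5)&0x7=0x0 → ax

jsr $4; neg si; bor si, dx; sub ax, ax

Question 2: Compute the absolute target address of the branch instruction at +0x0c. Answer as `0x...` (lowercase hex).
[0c] fa bf → 0xbffa
  opcode bits[15:11]=0x17: jsr/J
  imm@[10:0]=0x7fa (s11→-6) ⇒ $-6
  target = base 0x28e8 + off 0x0c + 2 + imm -6 = 0x28f0

0x28f0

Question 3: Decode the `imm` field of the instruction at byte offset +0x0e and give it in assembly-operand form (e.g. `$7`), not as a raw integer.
+0x0e: 52 c8 ⇒ word 0xc852 (little)
  top 5b → 0x19 → addi [RI]
  [10:8] rd=0 = ax
  [7:0] imm=82 = $82

$82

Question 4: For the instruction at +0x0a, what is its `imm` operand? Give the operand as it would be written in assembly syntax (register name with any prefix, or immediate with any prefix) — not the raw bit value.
$247

@+0a  little-endian(f7 cb) = 0xcbf7
  top 5b → 0x19 → addi [RI]
  [10:8] rd=3 = dx
  [7:0] imm=247 = $247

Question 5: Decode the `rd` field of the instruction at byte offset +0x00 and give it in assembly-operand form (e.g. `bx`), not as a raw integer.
dx

off 0x00: read c0 eb as little → 0xebc0
  top 5b → 0x1d → bor [RR]
  [10:8] rd=3 = dx
  [7:5] rs=6 = bp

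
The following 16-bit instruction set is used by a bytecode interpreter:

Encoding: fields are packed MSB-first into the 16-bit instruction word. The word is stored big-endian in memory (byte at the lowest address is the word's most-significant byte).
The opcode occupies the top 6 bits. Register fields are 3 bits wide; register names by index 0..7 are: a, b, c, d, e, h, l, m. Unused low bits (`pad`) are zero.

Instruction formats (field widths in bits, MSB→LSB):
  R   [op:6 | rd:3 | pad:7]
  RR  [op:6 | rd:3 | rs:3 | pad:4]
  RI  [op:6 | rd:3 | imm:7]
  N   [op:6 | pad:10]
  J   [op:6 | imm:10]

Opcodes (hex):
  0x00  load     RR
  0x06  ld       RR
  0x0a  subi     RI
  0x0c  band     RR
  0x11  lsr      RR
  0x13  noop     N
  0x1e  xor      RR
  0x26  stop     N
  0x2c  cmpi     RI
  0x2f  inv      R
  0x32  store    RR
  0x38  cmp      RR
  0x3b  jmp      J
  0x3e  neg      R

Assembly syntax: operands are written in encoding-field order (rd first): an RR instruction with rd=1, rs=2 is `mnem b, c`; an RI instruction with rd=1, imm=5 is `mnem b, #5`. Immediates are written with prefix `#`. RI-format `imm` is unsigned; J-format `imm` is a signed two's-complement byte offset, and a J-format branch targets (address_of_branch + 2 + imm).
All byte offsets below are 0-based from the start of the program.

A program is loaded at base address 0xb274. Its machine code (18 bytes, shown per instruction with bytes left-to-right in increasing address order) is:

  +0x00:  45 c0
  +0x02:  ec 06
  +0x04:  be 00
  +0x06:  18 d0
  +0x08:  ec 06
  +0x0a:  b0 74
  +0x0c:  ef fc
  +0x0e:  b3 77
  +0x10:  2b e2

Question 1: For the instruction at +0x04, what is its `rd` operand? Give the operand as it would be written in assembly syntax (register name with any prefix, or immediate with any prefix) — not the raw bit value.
e

off 0x04: read be 00 as big → 0xbe00
  op=0xbe00>>10=0x2f ⇒ inv (R)
  rd: (w>>7)&0x7=0x4 → e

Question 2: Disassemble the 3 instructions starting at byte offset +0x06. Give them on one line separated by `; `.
ld b, h; jmp #6; cmpi a, #116

[06] 18 d0 → 0x18d0
  top 6b → 0x6 → ld [RR]
  rd: (w>>7)&0x7=0x1 → b
  rs: (w>>4)&0x7=0x5 → h
[08] ec 06 → 0xec06
  top 6b → 0x3b → jmp [J]
  imm: (w>>0)&0x3ff=0x6 → #6
[0a] b0 74 → 0xb074
  top 6b → 0x2c → cmpi [RI]
  rd: (w>>7)&0x7=0x0 → a
  imm: (w>>0)&0x7f=0x74 → #116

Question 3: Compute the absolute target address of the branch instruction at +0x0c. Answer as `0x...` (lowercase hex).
0xb27e

[0c] ef fc → 0xeffc
  top 6b → 0x3b → jmp [J]
  [9:0] imm=1020 (s10→-4) = #-4
  target = base 0xb274 + off 0x0c + 2 + imm -4 = 0xb27e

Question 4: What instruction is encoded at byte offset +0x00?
lsr d, e

@+00  big-endian(45 c0) = 0x45c0
  op=0x45c0>>10=0x11 ⇒ lsr (RR)
  rd: (w>>7)&0x7=0x3 → d
  rs: (w>>4)&0x7=0x4 → e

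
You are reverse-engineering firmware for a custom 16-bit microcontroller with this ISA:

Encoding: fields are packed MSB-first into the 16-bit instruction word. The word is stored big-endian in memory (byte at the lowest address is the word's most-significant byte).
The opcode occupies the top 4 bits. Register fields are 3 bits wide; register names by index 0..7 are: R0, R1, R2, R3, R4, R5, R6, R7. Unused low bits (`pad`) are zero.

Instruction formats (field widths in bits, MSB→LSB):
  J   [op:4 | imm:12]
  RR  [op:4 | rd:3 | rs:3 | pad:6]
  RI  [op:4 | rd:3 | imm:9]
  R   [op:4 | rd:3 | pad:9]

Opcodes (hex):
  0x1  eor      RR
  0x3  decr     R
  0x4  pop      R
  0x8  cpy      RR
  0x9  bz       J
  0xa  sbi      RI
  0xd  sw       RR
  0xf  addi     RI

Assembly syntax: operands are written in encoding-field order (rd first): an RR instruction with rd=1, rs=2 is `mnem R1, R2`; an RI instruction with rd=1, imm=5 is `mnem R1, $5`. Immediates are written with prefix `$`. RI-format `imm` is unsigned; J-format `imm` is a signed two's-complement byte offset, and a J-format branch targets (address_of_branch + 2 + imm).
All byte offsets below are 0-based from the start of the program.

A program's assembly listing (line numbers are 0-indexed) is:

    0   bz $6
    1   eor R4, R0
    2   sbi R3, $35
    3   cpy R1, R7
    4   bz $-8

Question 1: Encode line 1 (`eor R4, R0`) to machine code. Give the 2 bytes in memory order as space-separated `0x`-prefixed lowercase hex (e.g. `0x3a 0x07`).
line 1 (eor): pack op=0x1:4|rd=4:3|rs=0:3|pad=0:6 = 0x1800; big→ 18 00

0x18 0x00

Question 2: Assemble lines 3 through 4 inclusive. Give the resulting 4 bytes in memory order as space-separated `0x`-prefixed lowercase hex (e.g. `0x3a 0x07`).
0x83 0xc0 0x9f 0xf8

L3: cpy op=0x8:4|rd=1:3|rs=7:3|pad=0:6 ⇒ 0x83c0 ⇒ big 83 c0
L4: bz op=0x9:4|imm=-8:12 ⇒ 0x9ff8 ⇒ big 9f f8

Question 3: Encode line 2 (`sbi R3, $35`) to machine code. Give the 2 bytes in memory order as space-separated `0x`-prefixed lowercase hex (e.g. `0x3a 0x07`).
0xa6 0x23

line 2 (sbi): pack op=0xa:4|rd=3:3|imm=35:9 = 0xa623; big→ a6 23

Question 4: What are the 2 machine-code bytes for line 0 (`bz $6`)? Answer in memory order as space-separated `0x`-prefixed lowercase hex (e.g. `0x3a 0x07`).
0x90 0x06

line 0 (bz): pack op=0x9:4|imm=6:12 = 0x9006; big→ 90 06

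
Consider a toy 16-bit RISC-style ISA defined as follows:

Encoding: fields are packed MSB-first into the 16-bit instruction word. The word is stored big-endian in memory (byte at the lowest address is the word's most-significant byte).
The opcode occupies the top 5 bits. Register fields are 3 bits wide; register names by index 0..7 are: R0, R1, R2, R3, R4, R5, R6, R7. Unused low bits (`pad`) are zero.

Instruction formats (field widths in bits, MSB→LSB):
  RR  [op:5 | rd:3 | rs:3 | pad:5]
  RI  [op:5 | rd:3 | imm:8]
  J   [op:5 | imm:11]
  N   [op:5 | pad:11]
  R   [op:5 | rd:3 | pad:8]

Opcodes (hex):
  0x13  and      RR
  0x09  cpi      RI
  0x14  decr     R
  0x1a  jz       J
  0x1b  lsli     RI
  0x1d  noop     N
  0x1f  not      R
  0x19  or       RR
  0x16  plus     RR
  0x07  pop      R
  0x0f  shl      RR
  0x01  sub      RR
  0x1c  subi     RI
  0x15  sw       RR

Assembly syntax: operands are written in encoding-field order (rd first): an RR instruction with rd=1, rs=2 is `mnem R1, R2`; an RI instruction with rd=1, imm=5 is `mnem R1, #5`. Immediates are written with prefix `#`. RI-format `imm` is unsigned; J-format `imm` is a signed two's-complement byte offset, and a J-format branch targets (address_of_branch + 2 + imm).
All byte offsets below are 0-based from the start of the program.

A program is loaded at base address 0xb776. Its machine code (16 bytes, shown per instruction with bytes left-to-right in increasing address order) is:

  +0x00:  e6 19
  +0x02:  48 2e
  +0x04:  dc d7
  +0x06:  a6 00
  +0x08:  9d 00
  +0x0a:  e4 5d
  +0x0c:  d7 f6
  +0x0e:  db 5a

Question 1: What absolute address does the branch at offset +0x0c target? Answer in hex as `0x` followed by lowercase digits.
0xb77a

off 0x0c: read d7 f6 as big → 0xd7f6
  op=0xd7f6>>11=0x1a ⇒ jz (J)
  [10:0] imm=2038 (s11→-10) = #-10
  target = base 0xb776 + off 0x0c + 2 + imm -10 = 0xb77a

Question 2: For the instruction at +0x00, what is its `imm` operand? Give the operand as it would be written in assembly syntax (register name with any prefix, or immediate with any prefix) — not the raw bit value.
#25

+0x00: e6 19 ⇒ word 0xe619 (big)
  opcode bits[15:11]=0x1c: subi/RI
  [10:8] rd=6 = R6
  [7:0] imm=25 = #25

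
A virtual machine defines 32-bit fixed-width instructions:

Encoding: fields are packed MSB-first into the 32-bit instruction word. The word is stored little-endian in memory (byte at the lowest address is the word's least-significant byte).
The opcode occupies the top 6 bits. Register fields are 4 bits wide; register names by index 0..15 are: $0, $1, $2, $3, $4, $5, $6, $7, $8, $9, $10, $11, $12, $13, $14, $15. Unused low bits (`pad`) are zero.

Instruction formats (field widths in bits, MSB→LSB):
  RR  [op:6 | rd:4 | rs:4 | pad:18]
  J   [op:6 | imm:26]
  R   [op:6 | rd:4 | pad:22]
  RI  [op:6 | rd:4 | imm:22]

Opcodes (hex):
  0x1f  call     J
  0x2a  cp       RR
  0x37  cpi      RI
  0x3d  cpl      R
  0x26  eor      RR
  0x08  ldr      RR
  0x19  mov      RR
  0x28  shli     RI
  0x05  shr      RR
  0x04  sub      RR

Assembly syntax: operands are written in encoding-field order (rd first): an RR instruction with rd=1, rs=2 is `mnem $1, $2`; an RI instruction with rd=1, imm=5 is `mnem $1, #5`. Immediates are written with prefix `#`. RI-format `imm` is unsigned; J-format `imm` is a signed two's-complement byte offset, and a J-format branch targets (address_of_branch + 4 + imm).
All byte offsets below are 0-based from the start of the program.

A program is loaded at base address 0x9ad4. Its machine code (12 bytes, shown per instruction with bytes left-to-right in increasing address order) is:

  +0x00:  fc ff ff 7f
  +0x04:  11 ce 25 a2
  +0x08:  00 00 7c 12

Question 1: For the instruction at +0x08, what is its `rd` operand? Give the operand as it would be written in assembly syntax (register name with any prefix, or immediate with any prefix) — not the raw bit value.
$9

[08] 00 00 7c 12 → 0x127c0000
  top 6b → 0x4 → sub [RR]
  [25:22] rd=9 = $9
  [21:18] rs=15 = $15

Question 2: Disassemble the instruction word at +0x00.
@+00  little-endian(fc ff ff 7f) = 0x7ffffffc
  opcode bits[31:26]=0x1f: call/J
  [25:0] imm=67108860 (s26→-4) = #-4

call #-4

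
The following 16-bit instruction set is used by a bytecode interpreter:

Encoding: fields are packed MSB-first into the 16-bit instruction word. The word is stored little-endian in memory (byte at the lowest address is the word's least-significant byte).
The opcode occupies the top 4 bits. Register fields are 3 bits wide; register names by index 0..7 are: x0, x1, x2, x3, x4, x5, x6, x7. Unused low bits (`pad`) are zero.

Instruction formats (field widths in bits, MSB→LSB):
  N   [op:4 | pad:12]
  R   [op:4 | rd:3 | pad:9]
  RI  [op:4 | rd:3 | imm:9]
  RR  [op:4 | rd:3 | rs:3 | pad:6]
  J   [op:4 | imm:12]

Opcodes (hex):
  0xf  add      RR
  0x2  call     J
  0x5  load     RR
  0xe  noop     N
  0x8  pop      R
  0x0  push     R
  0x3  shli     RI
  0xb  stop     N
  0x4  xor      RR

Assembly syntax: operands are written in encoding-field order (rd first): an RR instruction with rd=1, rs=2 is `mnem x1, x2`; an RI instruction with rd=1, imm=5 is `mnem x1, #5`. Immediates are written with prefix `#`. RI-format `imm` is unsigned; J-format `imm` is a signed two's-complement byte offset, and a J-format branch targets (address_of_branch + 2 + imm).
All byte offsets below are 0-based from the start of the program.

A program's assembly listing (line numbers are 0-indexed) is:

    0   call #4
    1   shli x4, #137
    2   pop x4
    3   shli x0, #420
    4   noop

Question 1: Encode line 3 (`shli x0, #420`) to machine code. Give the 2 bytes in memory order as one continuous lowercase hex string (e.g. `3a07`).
a431

3. shli fields op=0x3:4|rd=0:3|imm=420:9 → word 31a4h → a4 31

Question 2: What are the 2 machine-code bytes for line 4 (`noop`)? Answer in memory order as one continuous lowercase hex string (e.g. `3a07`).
00e0

4. noop fields op=0xe:4|pad=0:12 → word e000h → 00 e0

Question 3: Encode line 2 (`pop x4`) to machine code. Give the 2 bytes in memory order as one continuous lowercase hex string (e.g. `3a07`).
line 2 (pop): pack op=0x8:4|rd=4:3|pad=0:9 = 0x8800; little→ 00 88

0088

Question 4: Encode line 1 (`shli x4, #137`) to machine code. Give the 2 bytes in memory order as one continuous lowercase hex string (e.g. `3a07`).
8938

1. shli fields op=0x3:4|rd=4:3|imm=137:9 → word 3889h → 89 38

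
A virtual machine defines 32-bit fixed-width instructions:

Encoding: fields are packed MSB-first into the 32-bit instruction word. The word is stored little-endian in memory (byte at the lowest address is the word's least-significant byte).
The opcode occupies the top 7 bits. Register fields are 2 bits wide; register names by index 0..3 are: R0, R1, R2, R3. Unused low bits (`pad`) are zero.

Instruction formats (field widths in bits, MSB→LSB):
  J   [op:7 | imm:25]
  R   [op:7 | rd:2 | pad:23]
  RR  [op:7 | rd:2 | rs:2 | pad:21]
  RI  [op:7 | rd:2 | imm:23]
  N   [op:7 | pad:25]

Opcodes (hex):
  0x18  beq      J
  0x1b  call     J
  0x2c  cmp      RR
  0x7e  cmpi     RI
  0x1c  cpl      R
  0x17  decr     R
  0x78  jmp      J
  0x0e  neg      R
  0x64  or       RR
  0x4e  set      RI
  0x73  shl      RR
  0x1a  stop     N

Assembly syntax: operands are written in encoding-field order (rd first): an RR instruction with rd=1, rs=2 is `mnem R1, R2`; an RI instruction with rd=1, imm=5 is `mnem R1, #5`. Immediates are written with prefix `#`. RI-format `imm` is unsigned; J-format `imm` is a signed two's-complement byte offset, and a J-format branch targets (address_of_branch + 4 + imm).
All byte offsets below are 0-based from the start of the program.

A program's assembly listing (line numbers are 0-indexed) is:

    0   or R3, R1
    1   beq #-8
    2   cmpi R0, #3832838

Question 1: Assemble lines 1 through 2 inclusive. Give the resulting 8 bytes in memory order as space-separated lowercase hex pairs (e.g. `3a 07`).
f8 ff ff 31 06 7c 3a fc

line 1 (beq): pack op=0x18:7|imm=-8:25 = 0x31fffff8; little→ f8 ff ff 31
line 2 (cmpi): pack op=0x7e:7|rd=0:2|imm=3832838:23 = 0xfc3a7c06; little→ 06 7c 3a fc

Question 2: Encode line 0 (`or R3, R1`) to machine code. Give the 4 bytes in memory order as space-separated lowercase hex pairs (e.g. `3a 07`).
line 0 (or): pack op=0x64:7|rd=3:2|rs=1:2|pad=0:21 = 0xc9a00000; little→ 00 00 a0 c9

00 00 a0 c9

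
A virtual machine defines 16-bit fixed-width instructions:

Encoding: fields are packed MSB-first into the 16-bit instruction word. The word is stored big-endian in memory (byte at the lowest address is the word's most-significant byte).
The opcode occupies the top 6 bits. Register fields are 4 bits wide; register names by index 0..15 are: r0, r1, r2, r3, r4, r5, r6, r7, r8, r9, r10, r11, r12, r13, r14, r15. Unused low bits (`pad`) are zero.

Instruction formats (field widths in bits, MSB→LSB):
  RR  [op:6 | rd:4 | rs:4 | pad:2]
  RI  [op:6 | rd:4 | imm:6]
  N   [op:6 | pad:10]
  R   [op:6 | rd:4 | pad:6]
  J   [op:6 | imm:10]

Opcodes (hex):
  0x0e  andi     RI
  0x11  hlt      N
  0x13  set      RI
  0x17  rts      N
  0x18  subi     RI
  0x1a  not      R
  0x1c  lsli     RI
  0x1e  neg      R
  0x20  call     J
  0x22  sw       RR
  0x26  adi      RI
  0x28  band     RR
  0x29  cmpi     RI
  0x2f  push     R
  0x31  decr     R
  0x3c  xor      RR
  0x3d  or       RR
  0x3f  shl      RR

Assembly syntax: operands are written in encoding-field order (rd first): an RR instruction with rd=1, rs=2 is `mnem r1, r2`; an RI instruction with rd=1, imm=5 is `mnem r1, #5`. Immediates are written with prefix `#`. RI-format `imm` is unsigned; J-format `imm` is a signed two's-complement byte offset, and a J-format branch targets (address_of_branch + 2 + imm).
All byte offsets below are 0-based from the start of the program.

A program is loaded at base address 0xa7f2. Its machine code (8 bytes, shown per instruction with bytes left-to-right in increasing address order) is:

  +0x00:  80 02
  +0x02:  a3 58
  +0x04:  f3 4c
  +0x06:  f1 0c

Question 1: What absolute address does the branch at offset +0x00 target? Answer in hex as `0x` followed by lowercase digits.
0xa7f6

off 0x00: read 80 02 as big → 0x8002
  top 6b → 0x20 → call [J]
  imm: (w>>0)&0x3ff=0x2 → #2
  target = base 0xa7f2 + off 0x00 + 2 + imm 2 = 0xa7f6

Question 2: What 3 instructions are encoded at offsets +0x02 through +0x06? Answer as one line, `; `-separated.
band r13, r6; xor r13, r3; xor r4, r3

[02] a3 58 → 0xa358
  top 6b → 0x28 → band [RR]
  rd@[9:6]=0xd ⇒ r13
  rs@[5:2]=0x6 ⇒ r6
[04] f3 4c → 0xf34c
  top 6b → 0x3c → xor [RR]
  rd@[9:6]=0xd ⇒ r13
  rs@[5:2]=0x3 ⇒ r3
[06] f1 0c → 0xf10c
  top 6b → 0x3c → xor [RR]
  rd@[9:6]=0x4 ⇒ r4
  rs@[5:2]=0x3 ⇒ r3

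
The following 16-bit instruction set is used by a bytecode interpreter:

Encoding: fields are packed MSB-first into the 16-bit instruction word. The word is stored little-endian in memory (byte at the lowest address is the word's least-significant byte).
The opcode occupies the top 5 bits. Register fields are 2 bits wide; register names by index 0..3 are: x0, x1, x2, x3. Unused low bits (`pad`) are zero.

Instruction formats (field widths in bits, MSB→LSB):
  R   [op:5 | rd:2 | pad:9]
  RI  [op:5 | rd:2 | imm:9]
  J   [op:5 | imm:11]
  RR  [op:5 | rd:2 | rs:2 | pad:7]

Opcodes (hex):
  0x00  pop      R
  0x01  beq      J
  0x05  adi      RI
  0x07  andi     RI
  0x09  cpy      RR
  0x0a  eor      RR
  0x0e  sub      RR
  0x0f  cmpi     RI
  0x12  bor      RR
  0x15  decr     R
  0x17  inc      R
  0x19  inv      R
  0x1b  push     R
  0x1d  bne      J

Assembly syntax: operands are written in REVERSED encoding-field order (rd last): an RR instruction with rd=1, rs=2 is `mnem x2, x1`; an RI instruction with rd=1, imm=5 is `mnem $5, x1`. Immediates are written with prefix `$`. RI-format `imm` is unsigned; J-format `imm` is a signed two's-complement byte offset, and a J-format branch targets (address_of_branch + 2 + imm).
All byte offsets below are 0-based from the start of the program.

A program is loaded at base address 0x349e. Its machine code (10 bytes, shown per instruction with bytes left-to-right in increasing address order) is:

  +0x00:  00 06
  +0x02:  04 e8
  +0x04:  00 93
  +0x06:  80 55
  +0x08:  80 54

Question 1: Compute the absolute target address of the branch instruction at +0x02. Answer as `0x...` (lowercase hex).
@+02  little-endian(04 e8) = 0xe804
  op=0xe804>>11=0x1d ⇒ bne (J)
  imm: (w>>0)&0x7ff=0x4 → $4
  target = base 0x349e + off 0x02 + 2 + imm 4 = 0x34a6

0x34a6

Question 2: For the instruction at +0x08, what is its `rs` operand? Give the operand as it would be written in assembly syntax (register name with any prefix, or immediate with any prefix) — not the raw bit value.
+0x08: 80 54 ⇒ word 0x5480 (little)
  opcode bits[15:11]=0xa: eor/RR
  rd@[10:9]=0x2 ⇒ x2
  rs@[8:7]=0x1 ⇒ x1

x1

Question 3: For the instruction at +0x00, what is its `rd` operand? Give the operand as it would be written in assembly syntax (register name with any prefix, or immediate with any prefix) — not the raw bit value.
off 0x00: read 00 06 as little → 0x0600
  op=0x0600>>11=0x0 ⇒ pop (R)
  rd@[10:9]=0x3 ⇒ x3

x3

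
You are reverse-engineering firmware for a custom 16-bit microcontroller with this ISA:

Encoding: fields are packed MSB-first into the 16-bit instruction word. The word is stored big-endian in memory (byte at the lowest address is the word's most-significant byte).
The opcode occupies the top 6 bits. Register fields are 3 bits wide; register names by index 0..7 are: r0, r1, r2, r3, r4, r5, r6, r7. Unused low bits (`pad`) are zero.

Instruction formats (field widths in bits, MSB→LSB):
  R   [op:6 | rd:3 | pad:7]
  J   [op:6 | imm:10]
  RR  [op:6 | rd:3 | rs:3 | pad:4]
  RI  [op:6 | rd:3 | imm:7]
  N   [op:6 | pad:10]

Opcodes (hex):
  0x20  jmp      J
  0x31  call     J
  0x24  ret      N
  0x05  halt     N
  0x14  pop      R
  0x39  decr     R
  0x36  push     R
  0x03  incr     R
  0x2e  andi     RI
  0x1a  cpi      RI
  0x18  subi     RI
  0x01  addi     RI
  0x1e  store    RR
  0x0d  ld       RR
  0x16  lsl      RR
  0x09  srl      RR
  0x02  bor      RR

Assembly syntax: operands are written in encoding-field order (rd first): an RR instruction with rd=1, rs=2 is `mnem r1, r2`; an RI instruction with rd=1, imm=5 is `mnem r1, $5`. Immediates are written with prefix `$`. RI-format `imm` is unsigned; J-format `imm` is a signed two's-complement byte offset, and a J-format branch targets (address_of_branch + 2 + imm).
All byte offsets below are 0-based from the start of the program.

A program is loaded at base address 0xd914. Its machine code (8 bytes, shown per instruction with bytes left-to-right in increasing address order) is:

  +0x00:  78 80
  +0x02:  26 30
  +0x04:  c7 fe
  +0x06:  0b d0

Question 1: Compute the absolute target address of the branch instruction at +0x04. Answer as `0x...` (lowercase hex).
0xd918

+0x04: c7 fe ⇒ word 0xc7fe (big)
  op=0xc7fe>>10=0x31 ⇒ call (J)
  imm@[9:0]=0x3fe (s10→-2) ⇒ $-2
  target = base 0xd914 + off 0x04 + 2 + imm -2 = 0xd918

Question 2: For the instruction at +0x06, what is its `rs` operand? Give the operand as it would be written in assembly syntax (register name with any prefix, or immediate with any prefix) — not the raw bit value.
off 0x06: read 0b d0 as big → 0x0bd0
  op=0x0bd0>>10=0x2 ⇒ bor (RR)
  [9:7] rd=7 = r7
  [6:4] rs=5 = r5

r5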